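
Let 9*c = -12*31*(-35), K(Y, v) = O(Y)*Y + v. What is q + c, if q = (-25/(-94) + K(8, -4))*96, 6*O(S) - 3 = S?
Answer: 351964/141 ≈ 2496.2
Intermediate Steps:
O(S) = 1/2 + S/6
K(Y, v) = v + Y*(1/2 + Y/6) (K(Y, v) = (1/2 + Y/6)*Y + v = Y*(1/2 + Y/6) + v = v + Y*(1/2 + Y/6))
c = 4340/3 (c = (-12*31*(-35))/9 = (-372*(-35))/9 = (1/9)*13020 = 4340/3 ≈ 1446.7)
q = 49328/47 (q = (-25/(-94) + (-4 + (1/6)*8*(3 + 8)))*96 = (-25*(-1/94) + (-4 + (1/6)*8*11))*96 = (25/94 + (-4 + 44/3))*96 = (25/94 + 32/3)*96 = (3083/282)*96 = 49328/47 ≈ 1049.5)
q + c = 49328/47 + 4340/3 = 351964/141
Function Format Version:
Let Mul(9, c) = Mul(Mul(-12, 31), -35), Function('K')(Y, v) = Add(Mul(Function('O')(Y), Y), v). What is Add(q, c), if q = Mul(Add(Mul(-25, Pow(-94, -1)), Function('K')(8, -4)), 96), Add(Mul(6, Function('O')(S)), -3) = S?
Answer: Rational(351964, 141) ≈ 2496.2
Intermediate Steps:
Function('O')(S) = Add(Rational(1, 2), Mul(Rational(1, 6), S))
Function('K')(Y, v) = Add(v, Mul(Y, Add(Rational(1, 2), Mul(Rational(1, 6), Y)))) (Function('K')(Y, v) = Add(Mul(Add(Rational(1, 2), Mul(Rational(1, 6), Y)), Y), v) = Add(Mul(Y, Add(Rational(1, 2), Mul(Rational(1, 6), Y))), v) = Add(v, Mul(Y, Add(Rational(1, 2), Mul(Rational(1, 6), Y)))))
c = Rational(4340, 3) (c = Mul(Rational(1, 9), Mul(Mul(-12, 31), -35)) = Mul(Rational(1, 9), Mul(-372, -35)) = Mul(Rational(1, 9), 13020) = Rational(4340, 3) ≈ 1446.7)
q = Rational(49328, 47) (q = Mul(Add(Mul(-25, Pow(-94, -1)), Add(-4, Mul(Rational(1, 6), 8, Add(3, 8)))), 96) = Mul(Add(Mul(-25, Rational(-1, 94)), Add(-4, Mul(Rational(1, 6), 8, 11))), 96) = Mul(Add(Rational(25, 94), Add(-4, Rational(44, 3))), 96) = Mul(Add(Rational(25, 94), Rational(32, 3)), 96) = Mul(Rational(3083, 282), 96) = Rational(49328, 47) ≈ 1049.5)
Add(q, c) = Add(Rational(49328, 47), Rational(4340, 3)) = Rational(351964, 141)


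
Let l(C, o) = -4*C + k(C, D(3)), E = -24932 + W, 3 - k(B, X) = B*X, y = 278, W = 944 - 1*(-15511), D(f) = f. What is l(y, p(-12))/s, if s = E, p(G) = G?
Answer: 1943/8477 ≈ 0.22921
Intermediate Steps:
W = 16455 (W = 944 + 15511 = 16455)
k(B, X) = 3 - B*X
E = -8477 (E = -24932 + 16455 = -8477)
s = -8477
l(C, o) = 3 - 7*C (l(C, o) = -4*C + (3 - 1*C*3) = -4*C + (3 - 3*C) = 3 - 7*C)
l(y, p(-12))/s = (3 - 7*278)/(-8477) = (3 - 1946)*(-1/8477) = -1943*(-1/8477) = 1943/8477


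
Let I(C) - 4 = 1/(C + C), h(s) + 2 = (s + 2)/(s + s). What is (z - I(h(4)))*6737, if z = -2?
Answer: -188636/5 ≈ -37727.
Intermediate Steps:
h(s) = -2 + (2 + s)/(2*s) (h(s) = -2 + (s + 2)/(s + s) = -2 + (2 + s)/((2*s)) = -2 + (2 + s)*(1/(2*s)) = -2 + (2 + s)/(2*s))
I(C) = 4 + 1/(2*C) (I(C) = 4 + 1/(C + C) = 4 + 1/(2*C))
(z - I(h(4)))*6737 = (-2 - (4 + 1/(2*(-3/2 + 1/4))))*6737 = (-2 - (4 + 1/(2*(-3/2 + ¼))))*6737 = (-2 - (4 + 1/(2*(-5/4))))*6737 = (-2 - (4 + (½)*(-⅘)))*6737 = (-2 - (4 - ⅖))*6737 = (-2 - 1*18/5)*6737 = (-2 - 18/5)*6737 = -28/5*6737 = -188636/5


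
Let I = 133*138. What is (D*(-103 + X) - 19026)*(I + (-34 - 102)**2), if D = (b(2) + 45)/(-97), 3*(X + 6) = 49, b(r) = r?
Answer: -203540975000/291 ≈ -6.9945e+8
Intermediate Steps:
I = 18354
X = 31/3 (X = -6 + (1/3)*49 = -6 + 49/3 = 31/3 ≈ 10.333)
D = -47/97 (D = (2 + 45)/(-97) = 47*(-1/97) = -47/97 ≈ -0.48454)
(D*(-103 + X) - 19026)*(I + (-34 - 102)**2) = (-47*(-103 + 31/3)/97 - 19026)*(18354 + (-34 - 102)**2) = (-47/97*(-278/3) - 19026)*(18354 + (-136)**2) = (13066/291 - 19026)*(18354 + 18496) = -5523500/291*36850 = -203540975000/291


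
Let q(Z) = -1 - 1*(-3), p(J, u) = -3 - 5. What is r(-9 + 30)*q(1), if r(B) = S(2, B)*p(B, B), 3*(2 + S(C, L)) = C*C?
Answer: 32/3 ≈ 10.667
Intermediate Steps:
S(C, L) = -2 + C²/3 (S(C, L) = -2 + (C*C)/3 = -2 + C²/3)
p(J, u) = -8
q(Z) = 2 (q(Z) = -1 + 3 = 2)
r(B) = 16/3 (r(B) = (-2 + (⅓)*2²)*(-8) = (-2 + (⅓)*4)*(-8) = (-2 + 4/3)*(-8) = -⅔*(-8) = 16/3)
r(-9 + 30)*q(1) = (16/3)*2 = 32/3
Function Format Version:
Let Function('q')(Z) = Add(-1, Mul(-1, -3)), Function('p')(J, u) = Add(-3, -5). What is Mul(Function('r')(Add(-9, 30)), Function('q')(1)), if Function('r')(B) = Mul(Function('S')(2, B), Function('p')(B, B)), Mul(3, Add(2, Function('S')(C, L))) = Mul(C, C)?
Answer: Rational(32, 3) ≈ 10.667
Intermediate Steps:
Function('S')(C, L) = Add(-2, Mul(Rational(1, 3), Pow(C, 2))) (Function('S')(C, L) = Add(-2, Mul(Rational(1, 3), Mul(C, C))) = Add(-2, Mul(Rational(1, 3), Pow(C, 2))))
Function('p')(J, u) = -8
Function('q')(Z) = 2 (Function('q')(Z) = Add(-1, 3) = 2)
Function('r')(B) = Rational(16, 3) (Function('r')(B) = Mul(Add(-2, Mul(Rational(1, 3), Pow(2, 2))), -8) = Mul(Add(-2, Mul(Rational(1, 3), 4)), -8) = Mul(Add(-2, Rational(4, 3)), -8) = Mul(Rational(-2, 3), -8) = Rational(16, 3))
Mul(Function('r')(Add(-9, 30)), Function('q')(1)) = Mul(Rational(16, 3), 2) = Rational(32, 3)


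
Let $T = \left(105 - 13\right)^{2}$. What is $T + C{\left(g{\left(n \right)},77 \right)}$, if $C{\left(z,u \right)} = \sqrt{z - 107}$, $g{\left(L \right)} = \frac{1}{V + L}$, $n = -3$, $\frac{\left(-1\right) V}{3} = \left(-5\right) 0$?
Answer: $8464 + \frac{i \sqrt{966}}{3} \approx 8464.0 + 10.36 i$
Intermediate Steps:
$V = 0$ ($V = - 3 \left(\left(-5\right) 0\right) = \left(-3\right) 0 = 0$)
$T = 8464$ ($T = 92^{2} = 8464$)
$g{\left(L \right)} = \frac{1}{L}$ ($g{\left(L \right)} = \frac{1}{0 + L} = \frac{1}{L}$)
$C{\left(z,u \right)} = \sqrt{-107 + z}$
$T + C{\left(g{\left(n \right)},77 \right)} = 8464 + \sqrt{-107 + \frac{1}{-3}} = 8464 + \sqrt{-107 - \frac{1}{3}} = 8464 + \sqrt{- \frac{322}{3}} = 8464 + \frac{i \sqrt{966}}{3}$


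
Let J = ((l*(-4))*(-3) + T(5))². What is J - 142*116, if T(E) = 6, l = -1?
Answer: -16436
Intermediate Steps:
J = 36 (J = (-1*(-4)*(-3) + 6)² = (4*(-3) + 6)² = (-12 + 6)² = (-6)² = 36)
J - 142*116 = 36 - 142*116 = 36 - 16472 = -16436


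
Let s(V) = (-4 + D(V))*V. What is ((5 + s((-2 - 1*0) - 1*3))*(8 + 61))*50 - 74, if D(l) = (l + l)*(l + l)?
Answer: -1638824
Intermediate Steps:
D(l) = 4*l² (D(l) = (2*l)*(2*l) = 4*l²)
s(V) = V*(-4 + 4*V²) (s(V) = (-4 + 4*V²)*V = V*(-4 + 4*V²))
((5 + s((-2 - 1*0) - 1*3))*(8 + 61))*50 - 74 = ((5 + 4*((-2 - 1*0) - 1*3)*(-1 + ((-2 - 1*0) - 1*3)²))*(8 + 61))*50 - 74 = ((5 + 4*((-2 + 0) - 3)*(-1 + ((-2 + 0) - 3)²))*69)*50 - 74 = ((5 + 4*(-2 - 3)*(-1 + (-2 - 3)²))*69)*50 - 74 = ((5 + 4*(-5)*(-1 + (-5)²))*69)*50 - 74 = ((5 + 4*(-5)*(-1 + 25))*69)*50 - 74 = ((5 + 4*(-5)*24)*69)*50 - 74 = ((5 - 480)*69)*50 - 74 = -475*69*50 - 74 = -32775*50 - 74 = -1638750 - 74 = -1638824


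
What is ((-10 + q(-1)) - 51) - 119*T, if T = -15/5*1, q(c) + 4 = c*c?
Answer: 293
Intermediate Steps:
q(c) = -4 + c² (q(c) = -4 + c*c = -4 + c²)
T = -3 (T = -15/5*1 = -5*⅗*1 = -3*1 = -3)
((-10 + q(-1)) - 51) - 119*T = ((-10 + (-4 + (-1)²)) - 51) - 119*(-3) = ((-10 + (-4 + 1)) - 51) + 357 = ((-10 - 3) - 51) + 357 = (-13 - 51) + 357 = -64 + 357 = 293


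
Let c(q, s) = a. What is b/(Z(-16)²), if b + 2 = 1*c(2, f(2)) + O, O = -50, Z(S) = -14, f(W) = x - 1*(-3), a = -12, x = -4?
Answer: -16/49 ≈ -0.32653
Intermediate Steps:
f(W) = -1 (f(W) = -4 - 1*(-3) = -4 + 3 = -1)
c(q, s) = -12
b = -64 (b = -2 + (1*(-12) - 50) = -2 + (-12 - 50) = -2 - 62 = -64)
b/(Z(-16)²) = -64/((-14)²) = -64/196 = -64*1/196 = -16/49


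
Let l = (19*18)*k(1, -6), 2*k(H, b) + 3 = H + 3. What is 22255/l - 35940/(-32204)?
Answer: 180711440/1376721 ≈ 131.26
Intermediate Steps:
k(H, b) = H/2 (k(H, b) = -3/2 + (H + 3)/2 = -3/2 + (3 + H)/2 = -3/2 + (3/2 + H/2) = H/2)
l = 171 (l = (19*18)*((1/2)*1) = 342*(1/2) = 171)
22255/l - 35940/(-32204) = 22255/171 - 35940/(-32204) = 22255*(1/171) - 35940*(-1/32204) = 22255/171 + 8985/8051 = 180711440/1376721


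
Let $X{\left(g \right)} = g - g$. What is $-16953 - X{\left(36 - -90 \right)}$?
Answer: $-16953$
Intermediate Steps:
$X{\left(g \right)} = 0$
$-16953 - X{\left(36 - -90 \right)} = -16953 - 0 = -16953 + 0 = -16953$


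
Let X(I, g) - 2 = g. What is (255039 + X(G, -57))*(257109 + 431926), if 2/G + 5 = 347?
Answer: 175692900440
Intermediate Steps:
G = 1/171 (G = 2/(-5 + 347) = 2/342 = 2*(1/342) = 1/171 ≈ 0.0058480)
X(I, g) = 2 + g
(255039 + X(G, -57))*(257109 + 431926) = (255039 + (2 - 57))*(257109 + 431926) = (255039 - 55)*689035 = 254984*689035 = 175692900440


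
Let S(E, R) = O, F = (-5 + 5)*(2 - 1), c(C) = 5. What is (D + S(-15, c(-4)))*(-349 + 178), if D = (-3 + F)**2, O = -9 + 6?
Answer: -1026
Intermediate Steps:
O = -3
F = 0 (F = 0*1 = 0)
D = 9 (D = (-3 + 0)**2 = (-3)**2 = 9)
S(E, R) = -3
(D + S(-15, c(-4)))*(-349 + 178) = (9 - 3)*(-349 + 178) = 6*(-171) = -1026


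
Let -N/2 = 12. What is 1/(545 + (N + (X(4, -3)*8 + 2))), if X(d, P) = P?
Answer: 1/499 ≈ 0.0020040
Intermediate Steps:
N = -24 (N = -2*12 = -24)
1/(545 + (N + (X(4, -3)*8 + 2))) = 1/(545 + (-24 + (-3*8 + 2))) = 1/(545 + (-24 + (-24 + 2))) = 1/(545 + (-24 - 22)) = 1/(545 - 46) = 1/499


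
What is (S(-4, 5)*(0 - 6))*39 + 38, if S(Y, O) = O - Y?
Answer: -2068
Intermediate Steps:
(S(-4, 5)*(0 - 6))*39 + 38 = ((5 - 1*(-4))*(0 - 6))*39 + 38 = ((5 + 4)*(-6))*39 + 38 = (9*(-6))*39 + 38 = -54*39 + 38 = -2106 + 38 = -2068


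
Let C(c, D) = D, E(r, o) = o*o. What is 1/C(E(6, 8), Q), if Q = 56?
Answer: 1/56 ≈ 0.017857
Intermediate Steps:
E(r, o) = o²
1/C(E(6, 8), Q) = 1/56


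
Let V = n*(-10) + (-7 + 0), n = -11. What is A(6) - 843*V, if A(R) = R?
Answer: -86823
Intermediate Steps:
V = 103 (V = -11*(-10) + (-7 + 0) = 110 - 7 = 103)
A(6) - 843*V = 6 - 843*103 = 6 - 86829 = -86823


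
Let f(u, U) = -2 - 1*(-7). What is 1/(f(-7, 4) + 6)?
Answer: 1/11 ≈ 0.090909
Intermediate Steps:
f(u, U) = 5 (f(u, U) = -2 + 7 = 5)
1/(f(-7, 4) + 6) = 1/(5 + 6) = 1/11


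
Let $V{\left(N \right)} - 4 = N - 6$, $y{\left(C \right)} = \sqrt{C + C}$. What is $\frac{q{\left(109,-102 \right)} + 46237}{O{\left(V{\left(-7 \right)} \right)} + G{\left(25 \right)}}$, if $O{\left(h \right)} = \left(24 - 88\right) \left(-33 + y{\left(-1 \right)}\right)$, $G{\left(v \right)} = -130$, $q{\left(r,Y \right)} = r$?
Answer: $\frac{22964443}{984129} + \frac{741536 i \sqrt{2}}{984129} \approx 23.335 + 1.0656 i$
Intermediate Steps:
$y{\left(C \right)} = \sqrt{2} \sqrt{C}$ ($y{\left(C \right)} = \sqrt{2 C} = \sqrt{2} \sqrt{C}$)
$V{\left(N \right)} = -2 + N$ ($V{\left(N \right)} = 4 + \left(N - 6\right) = 4 + \left(-6 + N\right) = -2 + N$)
$O{\left(h \right)} = 2112 - 64 i \sqrt{2}$ ($O{\left(h \right)} = \left(24 - 88\right) \left(-33 + \sqrt{2} \sqrt{-1}\right) = - 64 \left(-33 + \sqrt{2} i\right) = - 64 \left(-33 + i \sqrt{2}\right) = 2112 - 64 i \sqrt{2}$)
$\frac{q{\left(109,-102 \right)} + 46237}{O{\left(V{\left(-7 \right)} \right)} + G{\left(25 \right)}} = \frac{109 + 46237}{\left(2112 - 64 i \sqrt{2}\right) - 130} = \frac{46346}{1982 - 64 i \sqrt{2}}$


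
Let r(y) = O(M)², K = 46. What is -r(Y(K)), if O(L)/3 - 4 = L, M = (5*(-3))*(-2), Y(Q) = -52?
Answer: -10404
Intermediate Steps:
M = 30 (M = -15*(-2) = 30)
O(L) = 12 + 3*L
r(y) = 10404 (r(y) = (12 + 3*30)² = (12 + 90)² = 102² = 10404)
-r(Y(K)) = -1*10404 = -10404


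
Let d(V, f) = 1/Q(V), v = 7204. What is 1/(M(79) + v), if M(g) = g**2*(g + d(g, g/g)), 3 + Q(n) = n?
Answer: 76/38024709 ≈ 1.9987e-6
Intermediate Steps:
Q(n) = -3 + n
d(V, f) = 1/(-3 + V)
M(g) = g**2*(g + 1/(-3 + g))
1/(M(79) + v) = 1/(79**2*(1 + 79*(-3 + 79))/(-3 + 79) + 7204) = 1/(6241*(1 + 79*76)/76 + 7204) = 1/(6241*(1/76)*(1 + 6004) + 7204) = 1/(6241*(1/76)*6005 + 7204) = 1/(37477205/76 + 7204) = 1/(38024709/76) = 76/38024709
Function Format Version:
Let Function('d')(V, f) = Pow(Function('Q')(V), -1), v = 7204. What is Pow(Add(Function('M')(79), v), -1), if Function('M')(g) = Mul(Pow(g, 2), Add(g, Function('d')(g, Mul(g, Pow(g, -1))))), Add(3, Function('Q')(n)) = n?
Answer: Rational(76, 38024709) ≈ 1.9987e-6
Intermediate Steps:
Function('Q')(n) = Add(-3, n)
Function('d')(V, f) = Pow(Add(-3, V), -1)
Function('M')(g) = Mul(Pow(g, 2), Add(g, Pow(Add(-3, g), -1)))
Pow(Add(Function('M')(79), v), -1) = Pow(Add(Mul(Pow(79, 2), Pow(Add(-3, 79), -1), Add(1, Mul(79, Add(-3, 79)))), 7204), -1) = Pow(Add(Mul(6241, Pow(76, -1), Add(1, Mul(79, 76))), 7204), -1) = Pow(Add(Mul(6241, Rational(1, 76), Add(1, 6004)), 7204), -1) = Pow(Add(Mul(6241, Rational(1, 76), 6005), 7204), -1) = Pow(Add(Rational(37477205, 76), 7204), -1) = Pow(Rational(38024709, 76), -1) = Rational(76, 38024709)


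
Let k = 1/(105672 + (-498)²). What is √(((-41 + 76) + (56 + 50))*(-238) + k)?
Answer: I*√1049414978423733/176838 ≈ 183.19*I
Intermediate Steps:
k = 1/353676 (k = 1/(105672 + 248004) = 1/353676 ≈ 2.8274e-6)
√(((-41 + 76) + (56 + 50))*(-238) + k) = √(((-41 + 76) + (56 + 50))*(-238) + 1/353676) = √((35 + 106)*(-238) + 1/353676) = √(141*(-238) + 1/353676) = √(-33558 + 1/353676) = √(-11868659207/353676) = I*√1049414978423733/176838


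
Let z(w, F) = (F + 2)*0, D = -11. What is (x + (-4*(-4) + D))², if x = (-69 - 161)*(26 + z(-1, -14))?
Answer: 35700625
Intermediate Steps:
z(w, F) = 0 (z(w, F) = (2 + F)*0 = 0)
x = -5980 (x = (-69 - 161)*(26 + 0) = -230*26 = -5980)
(x + (-4*(-4) + D))² = (-5980 + (-4*(-4) - 11))² = (-5980 + (16 - 11))² = (-5980 + 5)² = (-5975)² = 35700625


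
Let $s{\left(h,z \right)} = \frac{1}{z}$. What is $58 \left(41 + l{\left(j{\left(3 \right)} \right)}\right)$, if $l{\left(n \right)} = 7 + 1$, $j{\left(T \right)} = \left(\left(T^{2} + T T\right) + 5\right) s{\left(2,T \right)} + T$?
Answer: $2842$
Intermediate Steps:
$j{\left(T \right)} = T + \frac{5 + 2 T^{2}}{T}$ ($j{\left(T \right)} = \frac{\left(T^{2} + T T\right) + 5}{T} + T = \frac{\left(T^{2} + T^{2}\right) + 5}{T} + T = \frac{2 T^{2} + 5}{T} + T = \frac{5 + 2 T^{2}}{T} + T = T + \frac{5 + 2 T^{2}}{T}$)
$l{\left(n \right)} = 8$
$58 \left(41 + l{\left(j{\left(3 \right)} \right)}\right) = 58 \left(41 + 8\right) = 58 \cdot 49 = 2842$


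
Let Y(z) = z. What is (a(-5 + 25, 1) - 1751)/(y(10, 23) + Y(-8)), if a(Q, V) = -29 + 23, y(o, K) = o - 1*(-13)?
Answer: -1757/15 ≈ -117.13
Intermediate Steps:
y(o, K) = 13 + o (y(o, K) = o + 13 = 13 + o)
a(Q, V) = -6
(a(-5 + 25, 1) - 1751)/(y(10, 23) + Y(-8)) = (-6 - 1751)/((13 + 10) - 8) = -1757/(23 - 8) = -1757/15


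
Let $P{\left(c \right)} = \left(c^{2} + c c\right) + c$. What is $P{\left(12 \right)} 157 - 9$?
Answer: $47091$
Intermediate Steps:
$P{\left(c \right)} = c + 2 c^{2}$ ($P{\left(c \right)} = \left(c^{2} + c^{2}\right) + c = 2 c^{2} + c = c + 2 c^{2}$)
$P{\left(12 \right)} 157 - 9 = 12 \left(1 + 2 \cdot 12\right) 157 - 9 = 12 \left(1 + 24\right) 157 - 9 = 12 \cdot 25 \cdot 157 - 9 = 300 \cdot 157 - 9 = 47100 - 9 = 47091$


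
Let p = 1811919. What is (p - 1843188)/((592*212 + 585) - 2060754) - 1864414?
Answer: -3607016480041/1934665 ≈ -1.8644e+6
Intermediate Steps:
(p - 1843188)/((592*212 + 585) - 2060754) - 1864414 = (1811919 - 1843188)/((592*212 + 585) - 2060754) - 1864414 = -31269/((125504 + 585) - 2060754) - 1864414 = -31269/(126089 - 2060754) - 1864414 = -31269/(-1934665) - 1864414 = -31269*(-1/1934665) - 1864414 = 31269/1934665 - 1864414 = -3607016480041/1934665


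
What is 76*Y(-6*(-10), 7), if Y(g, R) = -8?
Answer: -608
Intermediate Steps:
76*Y(-6*(-10), 7) = 76*(-8) = -608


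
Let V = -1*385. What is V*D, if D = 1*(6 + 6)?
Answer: -4620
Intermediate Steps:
V = -385
D = 12 (D = 1*12 = 12)
V*D = -385*12 = -4620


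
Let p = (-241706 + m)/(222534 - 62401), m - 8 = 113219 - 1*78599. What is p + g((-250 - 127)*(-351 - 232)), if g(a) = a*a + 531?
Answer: 7735718448913118/160133 ≈ 4.8308e+10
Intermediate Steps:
m = 34628 (m = 8 + (113219 - 1*78599) = 8 + (113219 - 78599) = 8 + 34620 = 34628)
p = -207078/160133 (p = (-241706 + 34628)/(222534 - 62401) = -207078/160133 ≈ -1.2932)
g(a) = 531 + a² (g(a) = a² + 531 = 531 + a²)
p + g((-250 - 127)*(-351 - 232)) = -207078/160133 + (531 + ((-250 - 127)*(-351 - 232))²) = -207078/160133 + (531 + (-377*(-583))²) = -207078/160133 + (531 + 219791²) = -207078/160133 + (531 + 48308083681) = -207078/160133 + 48308084212 = 7735718448913118/160133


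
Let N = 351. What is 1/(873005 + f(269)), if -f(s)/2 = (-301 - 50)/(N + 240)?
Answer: 197/171982219 ≈ 1.1455e-6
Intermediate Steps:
f(s) = 234/197 (f(s) = -2*(-301 - 50)/(351 + 240) = -(-702)/591 = -2*(-117/197) = 234/197)
1/(873005 + f(269)) = 1/(873005 + 234/197) = 1/(171982219/197) = 197/171982219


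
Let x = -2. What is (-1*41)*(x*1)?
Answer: 82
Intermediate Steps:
(-1*41)*(x*1) = (-1*41)*(-2*1) = -41*(-2) = 82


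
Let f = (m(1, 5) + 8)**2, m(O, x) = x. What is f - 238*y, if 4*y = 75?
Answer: -8587/2 ≈ -4293.5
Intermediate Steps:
y = 75/4 (y = (1/4)*75 = 75/4 ≈ 18.750)
f = 169 (f = (5 + 8)**2 = 13**2 = 169)
f - 238*y = 169 - 238*75/4 = 169 - 8925/2 = -8587/2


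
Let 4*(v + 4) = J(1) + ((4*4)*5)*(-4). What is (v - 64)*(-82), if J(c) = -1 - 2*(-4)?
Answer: 23985/2 ≈ 11993.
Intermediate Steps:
J(c) = 7 (J(c) = -1 + 8 = 7)
v = -329/4 (v = -4 + (7 + ((4*4)*5)*(-4))/4 = -4 + (7 + (16*5)*(-4))/4 = -4 + (7 + 80*(-4))/4 = -4 + (7 - 320)/4 = -4 + (¼)*(-313) = -4 - 313/4 = -329/4 ≈ -82.250)
(v - 64)*(-82) = (-329/4 - 64)*(-82) = -585/4*(-82) = 23985/2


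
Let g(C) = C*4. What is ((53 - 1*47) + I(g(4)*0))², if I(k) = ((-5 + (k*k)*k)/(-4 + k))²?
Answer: 14641/256 ≈ 57.191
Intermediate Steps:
g(C) = 4*C
I(k) = (-5 + k³)²/(-4 + k)² (I(k) = ((-5 + k²*k)/(-4 + k))² = ((-5 + k³)/(-4 + k))² = (-5 + k³)²/(-4 + k)²)
((53 - 1*47) + I(g(4)*0))² = ((53 - 1*47) + (-5 + ((4*4)*0)³)²/(-4 + (4*4)*0)²)² = ((53 - 47) + (-5 + (16*0)³)²/(-4 + 16*0)²)² = (6 + (-5 + 0³)²/(-4 + 0)²)² = (6 + (-5 + 0)²/(-4)²)² = (6 + (-5)²*(1/16))² = (6 + 25*(1/16))² = (6 + 25/16)² = (121/16)² = 14641/256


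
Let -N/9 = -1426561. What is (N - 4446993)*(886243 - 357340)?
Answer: 4438583594568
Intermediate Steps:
N = 12839049 (N = -9*(-1426561) = 12839049)
(N - 4446993)*(886243 - 357340) = (12839049 - 4446993)*(886243 - 357340) = 8392056*528903 = 4438583594568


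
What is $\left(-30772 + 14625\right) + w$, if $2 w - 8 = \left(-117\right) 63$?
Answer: $- \frac{39657}{2} \approx -19829.0$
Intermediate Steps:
$w = - \frac{7363}{2}$ ($w = 4 + \frac{\left(-117\right) 63}{2} = 4 + \frac{1}{2} \left(-7371\right) = 4 - \frac{7371}{2} = - \frac{7363}{2} \approx -3681.5$)
$\left(-30772 + 14625\right) + w = \left(-30772 + 14625\right) - \frac{7363}{2} = -16147 - \frac{7363}{2} = - \frac{39657}{2}$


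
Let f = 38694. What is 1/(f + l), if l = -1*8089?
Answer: 1/30605 ≈ 3.2674e-5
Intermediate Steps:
l = -8089
1/(f + l) = 1/(38694 - 8089) = 1/30605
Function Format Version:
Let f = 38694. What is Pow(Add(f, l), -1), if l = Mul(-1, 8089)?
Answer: Rational(1, 30605) ≈ 3.2674e-5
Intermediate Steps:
l = -8089
Pow(Add(f, l), -1) = Pow(Add(38694, -8089), -1) = Pow(30605, -1) = Rational(1, 30605)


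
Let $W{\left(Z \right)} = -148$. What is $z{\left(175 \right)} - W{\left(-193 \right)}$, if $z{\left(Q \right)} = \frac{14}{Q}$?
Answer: $\frac{3702}{25} \approx 148.08$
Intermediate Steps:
$z{\left(175 \right)} - W{\left(-193 \right)} = \frac{14}{175} - -148 = 14 \cdot \frac{1}{175} + 148 = \frac{2}{25} + 148 = \frac{3702}{25}$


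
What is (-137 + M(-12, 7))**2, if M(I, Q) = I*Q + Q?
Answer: 45796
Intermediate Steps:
M(I, Q) = Q + I*Q
(-137 + M(-12, 7))**2 = (-137 + 7*(1 - 12))**2 = (-137 + 7*(-11))**2 = (-137 - 77)**2 = (-214)**2 = 45796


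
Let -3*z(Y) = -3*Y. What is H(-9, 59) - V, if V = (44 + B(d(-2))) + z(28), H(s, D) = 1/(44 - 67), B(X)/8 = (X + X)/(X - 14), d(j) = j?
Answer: -1703/23 ≈ -74.043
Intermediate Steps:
z(Y) = Y (z(Y) = -(-1)*Y = Y)
B(X) = 16*X/(-14 + X) (B(X) = 8*((X + X)/(X - 14)) = 8*((2*X)/(-14 + X)) = 8*(2*X/(-14 + X)) = 16*X/(-14 + X))
H(s, D) = -1/23 (H(s, D) = 1/(-23) = -1/23)
V = 74 (V = (44 + 16*(-2)/(-14 - 2)) + 28 = (44 + 16*(-2)/(-16)) + 28 = (44 + 16*(-2)*(-1/16)) + 28 = (44 + 2) + 28 = 46 + 28 = 74)
H(-9, 59) - V = -1/23 - 1*74 = -1/23 - 74 = -1703/23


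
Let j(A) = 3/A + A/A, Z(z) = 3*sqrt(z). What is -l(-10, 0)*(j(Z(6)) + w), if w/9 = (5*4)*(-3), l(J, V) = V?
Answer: 0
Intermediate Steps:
w = -540 (w = 9*((5*4)*(-3)) = 9*(20*(-3)) = 9*(-60) = -540)
j(A) = 1 + 3/A (j(A) = 3/A + 1 = 1 + 3/A)
-l(-10, 0)*(j(Z(6)) + w) = -0*((3 + 3*sqrt(6))/((3*sqrt(6))) - 540) = -0*((sqrt(6)/18)*(3 + 3*sqrt(6)) - 540) = -0*(sqrt(6)*(3 + 3*sqrt(6))/18 - 540) = -0*(-540 + sqrt(6)*(3 + 3*sqrt(6))/18) = -1*0 = 0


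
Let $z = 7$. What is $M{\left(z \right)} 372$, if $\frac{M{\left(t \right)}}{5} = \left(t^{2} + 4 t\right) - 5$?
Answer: $133920$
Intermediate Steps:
$M{\left(t \right)} = -25 + 5 t^{2} + 20 t$ ($M{\left(t \right)} = 5 \left(\left(t^{2} + 4 t\right) - 5\right) = 5 \left(-5 + t^{2} + 4 t\right) = -25 + 5 t^{2} + 20 t$)
$M{\left(z \right)} 372 = \left(-25 + 5 \cdot 7^{2} + 20 \cdot 7\right) 372 = \left(-25 + 5 \cdot 49 + 140\right) 372 = \left(-25 + 245 + 140\right) 372 = 360 \cdot 372 = 133920$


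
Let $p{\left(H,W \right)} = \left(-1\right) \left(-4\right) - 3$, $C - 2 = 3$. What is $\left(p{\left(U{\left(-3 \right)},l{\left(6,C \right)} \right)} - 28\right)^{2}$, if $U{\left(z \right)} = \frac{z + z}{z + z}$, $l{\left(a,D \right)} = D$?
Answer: $729$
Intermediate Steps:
$C = 5$ ($C = 2 + 3 = 5$)
$U{\left(z \right)} = 1$ ($U{\left(z \right)} = \frac{2 z}{2 z} = 2 z \frac{1}{2 z} = 1$)
$p{\left(H,W \right)} = 1$ ($p{\left(H,W \right)} = 4 - 3 = 1$)
$\left(p{\left(U{\left(-3 \right)},l{\left(6,C \right)} \right)} - 28\right)^{2} = \left(1 - 28\right)^{2} = \left(-27\right)^{2} = 729$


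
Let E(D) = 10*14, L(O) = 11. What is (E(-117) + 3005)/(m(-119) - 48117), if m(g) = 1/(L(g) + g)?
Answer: -339660/5196637 ≈ -0.065361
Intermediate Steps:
E(D) = 140
m(g) = 1/(11 + g)
(E(-117) + 3005)/(m(-119) - 48117) = (140 + 3005)/(1/(11 - 119) - 48117) = 3145/(1/(-108) - 48117) = 3145/(-1/108 - 48117) = 3145/(-5196637/108) = 3145*(-108/5196637) = -339660/5196637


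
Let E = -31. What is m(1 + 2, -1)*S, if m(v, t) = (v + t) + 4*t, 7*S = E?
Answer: 62/7 ≈ 8.8571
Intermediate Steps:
S = -31/7 (S = (⅐)*(-31) = -31/7 ≈ -4.4286)
m(v, t) = v + 5*t (m(v, t) = (t + v) + 4*t = v + 5*t)
m(1 + 2, -1)*S = ((1 + 2) + 5*(-1))*(-31/7) = (3 - 5)*(-31/7) = -2*(-31/7) = 62/7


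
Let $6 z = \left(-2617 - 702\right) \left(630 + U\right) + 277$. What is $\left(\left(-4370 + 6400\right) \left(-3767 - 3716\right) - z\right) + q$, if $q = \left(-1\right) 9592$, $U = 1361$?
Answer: $- \frac{42296320}{3} \approx -1.4099 \cdot 10^{7}$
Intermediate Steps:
$q = -9592$
$z = - \frac{3303926}{3}$ ($z = \frac{\left(-2617 - 702\right) \left(630 + 1361\right) + 277}{6} = \frac{\left(-3319\right) 1991 + 277}{6} = \frac{-6608129 + 277}{6} = \frac{1}{6} \left(-6607852\right) = - \frac{3303926}{3} \approx -1.1013 \cdot 10^{6}$)
$\left(\left(-4370 + 6400\right) \left(-3767 - 3716\right) - z\right) + q = \left(\left(-4370 + 6400\right) \left(-3767 - 3716\right) - - \frac{3303926}{3}\right) - 9592 = \left(2030 \left(-7483\right) + \frac{3303926}{3}\right) - 9592 = \left(-15190490 + \frac{3303926}{3}\right) - 9592 = - \frac{42267544}{3} - 9592 = - \frac{42296320}{3}$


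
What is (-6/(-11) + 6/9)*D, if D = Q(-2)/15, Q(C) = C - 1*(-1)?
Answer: -8/99 ≈ -0.080808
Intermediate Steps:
Q(C) = 1 + C (Q(C) = C + 1 = 1 + C)
D = -1/15 (D = (1 - 2)/15 = -1*1/15 = -1/15 ≈ -0.066667)
(-6/(-11) + 6/9)*D = (-6/(-11) + 6/9)*(-1/15) = (-6*(-1/11) + 6*(⅑))*(-1/15) = (6/11 + ⅔)*(-1/15) = (40/33)*(-1/15) = -8/99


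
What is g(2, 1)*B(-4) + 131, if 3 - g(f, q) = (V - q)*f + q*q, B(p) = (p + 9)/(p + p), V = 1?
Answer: 519/4 ≈ 129.75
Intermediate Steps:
B(p) = (9 + p)/(2*p) (B(p) = (9 + p)/((2*p)) = (9 + p)*(1/(2*p)) = (9 + p)/(2*p))
g(f, q) = 3 - q² - f*(1 - q) (g(f, q) = 3 - ((1 - q)*f + q*q) = 3 - (f*(1 - q) + q²) = 3 - (q² + f*(1 - q)) = 3 + (-q² - f*(1 - q)) = 3 - q² - f*(1 - q))
g(2, 1)*B(-4) + 131 = (3 - 1*2 - 1*1² + 2*1)*((½)*(9 - 4)/(-4)) + 131 = (3 - 2 - 1*1 + 2)*((½)*(-¼)*5) + 131 = (3 - 2 - 1 + 2)*(-5/8) + 131 = 2*(-5/8) + 131 = -5/4 + 131 = 519/4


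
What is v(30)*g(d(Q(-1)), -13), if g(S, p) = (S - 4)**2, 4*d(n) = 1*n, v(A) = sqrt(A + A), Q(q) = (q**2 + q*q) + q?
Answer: 225*sqrt(15)/8 ≈ 108.93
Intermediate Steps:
Q(q) = q + 2*q**2 (Q(q) = (q**2 + q**2) + q = 2*q**2 + q = q + 2*q**2)
v(A) = sqrt(2)*sqrt(A) (v(A) = sqrt(2*A) = sqrt(2)*sqrt(A))
d(n) = n/4 (d(n) = (1*n)/4 = n/4)
g(S, p) = (-4 + S)**2
v(30)*g(d(Q(-1)), -13) = (sqrt(2)*sqrt(30))*(-4 + (-(1 + 2*(-1)))/4)**2 = (2*sqrt(15))*(-4 + (-(1 - 2))/4)**2 = (2*sqrt(15))*(-4 + (-1*(-1))/4)**2 = (2*sqrt(15))*(-4 + (1/4)*1)**2 = (2*sqrt(15))*(-4 + 1/4)**2 = (2*sqrt(15))*(-15/4)**2 = (2*sqrt(15))*(225/16) = 225*sqrt(15)/8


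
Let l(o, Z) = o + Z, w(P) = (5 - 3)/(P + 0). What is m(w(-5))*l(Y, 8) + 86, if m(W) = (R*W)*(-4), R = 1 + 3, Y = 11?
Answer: 1038/5 ≈ 207.60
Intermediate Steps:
R = 4
w(P) = 2/P
m(W) = -16*W (m(W) = (4*W)*(-4) = -16*W)
l(o, Z) = Z + o
m(w(-5))*l(Y, 8) + 86 = (-32/(-5))*(8 + 11) + 86 = -32*(-1)/5*19 + 86 = -16*(-⅖)*19 + 86 = (32/5)*19 + 86 = 608/5 + 86 = 1038/5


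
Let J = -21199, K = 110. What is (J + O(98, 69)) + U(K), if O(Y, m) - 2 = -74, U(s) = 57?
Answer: -21214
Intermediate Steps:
O(Y, m) = -72 (O(Y, m) = 2 - 74 = -72)
(J + O(98, 69)) + U(K) = (-21199 - 72) + 57 = -21271 + 57 = -21214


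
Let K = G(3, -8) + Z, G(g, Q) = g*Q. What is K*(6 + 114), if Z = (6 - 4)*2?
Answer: -2400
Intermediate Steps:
G(g, Q) = Q*g
Z = 4 (Z = 2*2 = 4)
K = -20 (K = -8*3 + 4 = -24 + 4 = -20)
K*(6 + 114) = -20*(6 + 114) = -20*120 = -2400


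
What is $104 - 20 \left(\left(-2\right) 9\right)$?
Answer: $464$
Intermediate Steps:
$104 - 20 \left(\left(-2\right) 9\right) = 104 - -360 = 104 + 360 = 464$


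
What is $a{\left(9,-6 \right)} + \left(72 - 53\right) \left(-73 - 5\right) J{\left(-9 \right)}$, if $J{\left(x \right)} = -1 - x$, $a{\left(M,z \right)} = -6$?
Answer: $-11862$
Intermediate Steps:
$a{\left(9,-6 \right)} + \left(72 - 53\right) \left(-73 - 5\right) J{\left(-9 \right)} = -6 + \left(72 - 53\right) \left(-73 - 5\right) \left(-1 - -9\right) = -6 + 19 \left(-78\right) \left(-1 + 9\right) = -6 - 11856 = -11862$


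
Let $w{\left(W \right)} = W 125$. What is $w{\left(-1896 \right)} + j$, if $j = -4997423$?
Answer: $-5234423$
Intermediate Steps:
$w{\left(W \right)} = 125 W$
$w{\left(-1896 \right)} + j = 125 \left(-1896\right) - 4997423 = -237000 - 4997423 = -5234423$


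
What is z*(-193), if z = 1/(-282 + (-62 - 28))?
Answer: 193/372 ≈ 0.51882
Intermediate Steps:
z = -1/372 (z = 1/(-282 - 90) = 1/(-372) = -1/372 ≈ -0.0026882)
z*(-193) = -1/372*(-193) = 193/372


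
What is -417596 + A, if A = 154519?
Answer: -263077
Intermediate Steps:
-417596 + A = -417596 + 154519 = -263077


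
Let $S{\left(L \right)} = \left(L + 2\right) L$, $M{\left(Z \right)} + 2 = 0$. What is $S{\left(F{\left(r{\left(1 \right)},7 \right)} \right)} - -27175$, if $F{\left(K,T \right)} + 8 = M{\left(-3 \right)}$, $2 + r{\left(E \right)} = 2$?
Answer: $27255$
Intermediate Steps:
$M{\left(Z \right)} = -2$ ($M{\left(Z \right)} = -2 + 0 = -2$)
$r{\left(E \right)} = 0$ ($r{\left(E \right)} = -2 + 2 = 0$)
$F{\left(K,T \right)} = -10$ ($F{\left(K,T \right)} = -8 - 2 = -10$)
$S{\left(L \right)} = L \left(2 + L\right)$ ($S{\left(L \right)} = \left(2 + L\right) L = L \left(2 + L\right)$)
$S{\left(F{\left(r{\left(1 \right)},7 \right)} \right)} - -27175 = - 10 \left(2 - 10\right) - -27175 = \left(-10\right) \left(-8\right) + 27175 = 80 + 27175 = 27255$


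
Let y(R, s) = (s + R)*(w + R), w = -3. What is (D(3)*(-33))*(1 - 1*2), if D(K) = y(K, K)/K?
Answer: 0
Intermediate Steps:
y(R, s) = (-3 + R)*(R + s) (y(R, s) = (s + R)*(-3 + R) = (R + s)*(-3 + R) = (-3 + R)*(R + s))
D(K) = (-6*K + 2*K**2)/K (D(K) = (K**2 - 3*K - 3*K + K*K)/K = (K**2 - 3*K - 3*K + K**2)/K = (-6*K + 2*K**2)/K)
(D(3)*(-33))*(1 - 1*2) = ((-6 + 2*3)*(-33))*(1 - 1*2) = ((-6 + 6)*(-33))*(1 - 2) = (0*(-33))*(-1) = 0*(-1) = 0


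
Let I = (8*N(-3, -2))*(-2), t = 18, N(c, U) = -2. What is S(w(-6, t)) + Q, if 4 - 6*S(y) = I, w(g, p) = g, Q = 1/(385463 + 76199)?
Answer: -6463265/1384986 ≈ -4.6667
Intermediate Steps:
I = 32 (I = (8*(-2))*(-2) = -16*(-2) = 32)
Q = 1/461662 ≈ 2.1661e-6
S(y) = -14/3 (S(y) = ⅔ - ⅙*32 = ⅔ - 16/3 = -14/3)
S(w(-6, t)) + Q = -14/3 + 1/461662 = -6463265/1384986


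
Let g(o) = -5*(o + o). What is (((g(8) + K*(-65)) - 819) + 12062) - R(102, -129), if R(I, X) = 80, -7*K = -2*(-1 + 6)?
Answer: 76931/7 ≈ 10990.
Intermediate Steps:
K = 10/7 (K = -(-2)*(-1 + 6)/7 = -(-2)*5/7 = -⅐*(-10) = 10/7 ≈ 1.4286)
g(o) = -10*o
(((g(8) + K*(-65)) - 819) + 12062) - R(102, -129) = (((-10*8 + (10/7)*(-65)) - 819) + 12062) - 1*80 = (((-80 - 650/7) - 819) + 12062) - 80 = ((-1210/7 - 819) + 12062) - 80 = (-6943/7 + 12062) - 80 = 77491/7 - 80 = 76931/7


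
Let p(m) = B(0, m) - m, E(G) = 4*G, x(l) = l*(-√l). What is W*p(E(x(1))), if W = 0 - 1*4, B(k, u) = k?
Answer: -16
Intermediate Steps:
x(l) = -l^(3/2)
W = -4 (W = 0 - 4 = -4)
p(m) = -m (p(m) = 0 - m = -m)
W*p(E(x(1))) = -(-4)*4*(-1^(3/2)) = -(-4)*4*(-1*1) = -(-4)*4*(-1) = -(-4)*(-4) = -4*4 = -16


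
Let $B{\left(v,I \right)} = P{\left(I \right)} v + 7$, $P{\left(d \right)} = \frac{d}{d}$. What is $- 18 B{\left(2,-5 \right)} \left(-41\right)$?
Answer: $6642$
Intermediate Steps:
$P{\left(d \right)} = 1$
$B{\left(v,I \right)} = 7 + v$ ($B{\left(v,I \right)} = 1 v + 7 = v + 7 = 7 + v$)
$- 18 B{\left(2,-5 \right)} \left(-41\right) = - 18 \left(7 + 2\right) \left(-41\right) = \left(-18\right) 9 \left(-41\right) = \left(-162\right) \left(-41\right) = 6642$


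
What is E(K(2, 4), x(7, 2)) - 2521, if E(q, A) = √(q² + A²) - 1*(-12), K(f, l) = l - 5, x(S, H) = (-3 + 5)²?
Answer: -2509 + √17 ≈ -2504.9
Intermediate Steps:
x(S, H) = 4 (x(S, H) = 2² = 4)
K(f, l) = -5 + l
E(q, A) = 12 + √(A² + q²) (E(q, A) = √(A² + q²) + 12 = 12 + √(A² + q²))
E(K(2, 4), x(7, 2)) - 2521 = (12 + √(4² + (-5 + 4)²)) - 2521 = (12 + √(16 + (-1)²)) - 2521 = (12 + √(16 + 1)) - 2521 = (12 + √17) - 2521 = -2509 + √17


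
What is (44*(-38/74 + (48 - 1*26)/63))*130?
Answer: -2190760/2331 ≈ -939.84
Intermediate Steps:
(44*(-38/74 + (48 - 1*26)/63))*130 = (44*(-38*1/74 + (48 - 26)*(1/63)))*130 = (44*(-19/37 + 22*(1/63)))*130 = (44*(-19/37 + 22/63))*130 = (44*(-383/2331))*130 = -16852/2331*130 = -2190760/2331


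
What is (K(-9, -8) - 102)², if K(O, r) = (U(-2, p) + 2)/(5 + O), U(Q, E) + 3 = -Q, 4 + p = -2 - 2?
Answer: 167281/16 ≈ 10455.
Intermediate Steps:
p = -8 (p = -4 + (-2 - 2) = -4 - 4 = -8)
U(Q, E) = -3 - Q
K(O, r) = 1/(5 + O) (K(O, r) = ((-3 - 1*(-2)) + 2)/(5 + O) = ((-3 + 2) + 2)/(5 + O) = (-1 + 2)/(5 + O) = 1/(5 + O))
(K(-9, -8) - 102)² = (1/(5 - 9) - 102)² = (1/(-4) - 102)² = (-¼ - 102)² = (-409/4)² = 167281/16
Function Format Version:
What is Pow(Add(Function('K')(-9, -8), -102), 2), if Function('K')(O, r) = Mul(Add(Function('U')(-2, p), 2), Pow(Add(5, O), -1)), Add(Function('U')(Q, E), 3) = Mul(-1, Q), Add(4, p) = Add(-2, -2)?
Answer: Rational(167281, 16) ≈ 10455.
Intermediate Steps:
p = -8 (p = Add(-4, Add(-2, -2)) = Add(-4, -4) = -8)
Function('U')(Q, E) = Add(-3, Mul(-1, Q))
Function('K')(O, r) = Pow(Add(5, O), -1) (Function('K')(O, r) = Mul(Add(Add(-3, Mul(-1, -2)), 2), Pow(Add(5, O), -1)) = Mul(Add(Add(-3, 2), 2), Pow(Add(5, O), -1)) = Mul(Add(-1, 2), Pow(Add(5, O), -1)) = Mul(1, Pow(Add(5, O), -1)) = Pow(Add(5, O), -1))
Pow(Add(Function('K')(-9, -8), -102), 2) = Pow(Add(Pow(Add(5, -9), -1), -102), 2) = Pow(Add(Pow(-4, -1), -102), 2) = Pow(Add(Rational(-1, 4), -102), 2) = Pow(Rational(-409, 4), 2) = Rational(167281, 16)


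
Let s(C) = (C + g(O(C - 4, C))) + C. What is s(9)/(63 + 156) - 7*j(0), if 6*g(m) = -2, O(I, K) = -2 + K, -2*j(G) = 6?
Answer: 13850/657 ≈ 21.081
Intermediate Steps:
j(G) = -3 (j(G) = -½*6 = -3)
g(m) = -⅓ (g(m) = (⅙)*(-2) = -⅓)
s(C) = -⅓ + 2*C (s(C) = (C - ⅓) + C = (-⅓ + C) + C = -⅓ + 2*C)
s(9)/(63 + 156) - 7*j(0) = (-⅓ + 2*9)/(63 + 156) - 7*(-3) = (-⅓ + 18)/219 + 21 = (1/219)*(53/3) + 21 = 53/657 + 21 = 13850/657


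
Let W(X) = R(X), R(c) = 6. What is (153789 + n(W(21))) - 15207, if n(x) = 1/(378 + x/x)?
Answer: 52522579/379 ≈ 1.3858e+5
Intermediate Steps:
W(X) = 6
n(x) = 1/379 (n(x) = 1/(378 + 1) = 1/379)
(153789 + n(W(21))) - 15207 = (153789 + 1/379) - 15207 = 58286032/379 - 15207 = 52522579/379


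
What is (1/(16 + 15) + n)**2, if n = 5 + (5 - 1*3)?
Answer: 47524/961 ≈ 49.453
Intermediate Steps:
n = 7 (n = 5 + (5 - 3) = 5 + 2 = 7)
(1/(16 + 15) + n)**2 = (1/(16 + 15) + 7)**2 = (1/31 + 7)**2 = (218/31)**2 = 47524/961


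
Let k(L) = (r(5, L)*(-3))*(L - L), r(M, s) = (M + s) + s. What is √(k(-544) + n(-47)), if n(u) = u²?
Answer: 47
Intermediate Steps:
r(M, s) = M + 2*s
k(L) = 0 (k(L) = ((5 + 2*L)*(-3))*(L - L) = (-15 - 6*L)*0 = 0)
√(k(-544) + n(-47)) = √(0 + (-47)²) = √(0 + 2209) = √2209 = 47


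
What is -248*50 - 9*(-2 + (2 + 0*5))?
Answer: -12400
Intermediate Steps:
-248*50 - 9*(-2 + (2 + 0*5)) = -12400 - 9*(-2 + (2 + 0)) = -12400 - 9*(-2 + 2) = -12400 - 9*0 = -12400 + 0 = -12400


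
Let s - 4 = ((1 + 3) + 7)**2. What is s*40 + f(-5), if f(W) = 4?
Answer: 5004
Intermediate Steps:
s = 125 (s = 4 + ((1 + 3) + 7)**2 = 4 + (4 + 7)**2 = 4 + 11**2 = 4 + 121 = 125)
s*40 + f(-5) = 125*40 + 4 = 5000 + 4 = 5004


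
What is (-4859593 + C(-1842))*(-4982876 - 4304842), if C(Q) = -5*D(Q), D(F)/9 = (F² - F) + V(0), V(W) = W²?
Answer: 1463984565050634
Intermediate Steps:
D(F) = -9*F + 9*F² (D(F) = 9*((F² - F) + 0²) = 9*((F² - F) + 0) = 9*(F² - F) = -9*F + 9*F²)
C(Q) = -45*Q*(-1 + Q)
(-4859593 + C(-1842))*(-4982876 - 4304842) = (-4859593 + 45*(-1842)*(1 - 1*(-1842)))*(-4982876 - 4304842) = (-4859593 + 45*(-1842)*(1 + 1842))*(-9287718) = (-4859593 + 45*(-1842)*1843)*(-9287718) = (-4859593 - 152766270)*(-9287718) = -157625863*(-9287718) = 1463984565050634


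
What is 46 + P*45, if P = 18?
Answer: 856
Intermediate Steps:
46 + P*45 = 46 + 18*45 = 46 + 810 = 856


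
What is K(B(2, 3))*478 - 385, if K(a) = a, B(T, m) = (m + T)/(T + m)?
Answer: 93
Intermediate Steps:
B(T, m) = 1 (B(T, m) = (T + m)/(T + m) = 1)
K(B(2, 3))*478 - 385 = 1*478 - 385 = 478 - 385 = 93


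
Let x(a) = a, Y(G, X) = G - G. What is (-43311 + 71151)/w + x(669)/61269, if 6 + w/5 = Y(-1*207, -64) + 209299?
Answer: 5530607/147392791 ≈ 0.037523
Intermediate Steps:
Y(G, X) = 0
w = 1046465 (w = -30 + 5*(0 + 209299) = -30 + 5*209299 = -30 + 1046495 = 1046465)
(-43311 + 71151)/w + x(669)/61269 = (-43311 + 71151)/1046465 + 669/61269 = 27840*(1/1046465) + 669*(1/61269) = 192/7217 + 223/20423 = 5530607/147392791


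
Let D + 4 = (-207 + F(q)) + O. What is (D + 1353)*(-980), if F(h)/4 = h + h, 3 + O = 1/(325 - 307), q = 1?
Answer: -10117030/9 ≈ -1.1241e+6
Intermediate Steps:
O = -53/18 (O = -3 + 1/(325 - 307) = -3 + 1/18 = -53/18 ≈ -2.9444)
F(h) = 8*h (F(h) = 4*(h + h) = 4*(2*h) = 8*h)
D = -3707/18 (D = -4 + ((-207 + 8*1) - 53/18) = -4 + ((-207 + 8) - 53/18) = -4 + (-199 - 53/18) = -4 - 3635/18 = -3707/18 ≈ -205.94)
(D + 1353)*(-980) = (-3707/18 + 1353)*(-980) = (20647/18)*(-980) = -10117030/9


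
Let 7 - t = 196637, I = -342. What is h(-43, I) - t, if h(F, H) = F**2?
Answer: 198479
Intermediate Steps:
t = -196630 (t = 7 - 1*196637 = 7 - 196637 = -196630)
h(-43, I) - t = (-43)**2 - 1*(-196630) = 1849 + 196630 = 198479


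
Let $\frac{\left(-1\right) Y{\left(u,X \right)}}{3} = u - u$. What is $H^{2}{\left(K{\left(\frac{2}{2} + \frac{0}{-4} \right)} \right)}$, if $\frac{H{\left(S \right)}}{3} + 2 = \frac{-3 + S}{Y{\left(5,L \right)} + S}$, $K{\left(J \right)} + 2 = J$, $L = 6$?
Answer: $36$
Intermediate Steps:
$Y{\left(u,X \right)} = 0$ ($Y{\left(u,X \right)} = - 3 \left(u - u\right) = \left(-3\right) 0 = 0$)
$K{\left(J \right)} = -2 + J$
$H{\left(S \right)} = -6 + \frac{3 \left(-3 + S\right)}{S}$ ($H{\left(S \right)} = -6 + 3 \frac{-3 + S}{0 + S} = -6 + 3 \frac{-3 + S}{S} = -6 + \frac{3 \left(-3 + S\right)}{S}$)
$H^{2}{\left(K{\left(\frac{2}{2} + \frac{0}{-4} \right)} \right)} = \left(-3 - \frac{9}{-2 + \left(\frac{2}{2} + \frac{0}{-4}\right)}\right)^{2} = \left(-3 - \frac{9}{-2 + \left(2 \cdot \frac{1}{2} + 0 \left(- \frac{1}{4}\right)\right)}\right)^{2} = \left(-3 - \frac{9}{-2 + \left(1 + 0\right)}\right)^{2} = \left(-3 - \frac{9}{-2 + 1}\right)^{2} = \left(-3 - \frac{9}{-1}\right)^{2} = \left(-3 - -9\right)^{2} = \left(-3 + 9\right)^{2} = 6^{2} = 36$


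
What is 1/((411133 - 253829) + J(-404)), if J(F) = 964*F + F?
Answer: -1/232556 ≈ -4.3000e-6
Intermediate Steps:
J(F) = 965*F
1/((411133 - 253829) + J(-404)) = 1/((411133 - 253829) + 965*(-404)) = 1/(157304 - 389860) = 1/(-232556) = -1/232556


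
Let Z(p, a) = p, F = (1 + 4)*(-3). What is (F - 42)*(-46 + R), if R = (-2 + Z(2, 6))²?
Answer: 2622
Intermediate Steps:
F = -15 (F = 5*(-3) = -15)
R = 0 (R = (-2 + 2)² = 0² = 0)
(F - 42)*(-46 + R) = (-15 - 42)*(-46 + 0) = -57*(-46) = 2622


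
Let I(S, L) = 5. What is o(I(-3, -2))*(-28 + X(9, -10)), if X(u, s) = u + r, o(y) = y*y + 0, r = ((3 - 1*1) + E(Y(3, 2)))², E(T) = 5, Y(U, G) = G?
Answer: 750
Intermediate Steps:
r = 49 (r = ((3 - 1*1) + 5)² = ((3 - 1) + 5)² = (2 + 5)² = 7² = 49)
o(y) = y² (o(y) = y² + 0 = y²)
X(u, s) = 49 + u (X(u, s) = u + 49 = 49 + u)
o(I(-3, -2))*(-28 + X(9, -10)) = 5²*(-28 + (49 + 9)) = 25*(-28 + 58) = 25*30 = 750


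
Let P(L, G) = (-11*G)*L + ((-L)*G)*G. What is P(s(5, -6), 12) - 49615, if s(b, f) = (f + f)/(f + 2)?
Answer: -50443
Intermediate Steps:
s(b, f) = 2*f/(2 + f) (s(b, f) = (2*f)/(2 + f) = 2*f/(2 + f))
P(L, G) = -L*G² - 11*G*L (P(L, G) = -11*G*L + (-G*L)*G = -11*G*L - L*G² = -L*G² - 11*G*L)
P(s(5, -6), 12) - 49615 = -1*12*2*(-6)/(2 - 6)*(11 + 12) - 49615 = -1*12*2*(-6)/(-4)*23 - 49615 = -1*12*2*(-6)*(-¼)*23 - 49615 = -1*12*3*23 - 49615 = -828 - 49615 = -50443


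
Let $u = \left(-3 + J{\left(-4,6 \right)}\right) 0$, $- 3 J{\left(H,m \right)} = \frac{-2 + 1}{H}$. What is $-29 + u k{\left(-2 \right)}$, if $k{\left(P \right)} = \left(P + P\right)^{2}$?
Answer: $-29$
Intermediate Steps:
$J{\left(H,m \right)} = \frac{1}{3 H}$ ($J{\left(H,m \right)} = - \frac{\left(-2 + 1\right) \frac{1}{H}}{3} = - \frac{\left(-1\right) \frac{1}{H}}{3} = \frac{1}{3 H}$)
$k{\left(P \right)} = 4 P^{2}$ ($k{\left(P \right)} = \left(2 P\right)^{2} = 4 P^{2}$)
$u = 0$ ($u = \left(-3 + \frac{1}{3 \left(-4\right)}\right) 0 = \left(-3 + \frac{1}{3} \left(- \frac{1}{4}\right)\right) 0 = \left(-3 - \frac{1}{12}\right) 0 = \left(- \frac{37}{12}\right) 0 = 0$)
$-29 + u k{\left(-2 \right)} = -29 + 0 \cdot 4 \left(-2\right)^{2} = -29 + 0 \cdot 4 \cdot 4 = -29 + 0 \cdot 16 = -29 + 0 = -29$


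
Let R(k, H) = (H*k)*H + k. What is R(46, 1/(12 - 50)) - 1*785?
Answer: -533535/722 ≈ -738.97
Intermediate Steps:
R(k, H) = k + k*H² (R(k, H) = k*H² + k = k + k*H²)
R(46, 1/(12 - 50)) - 1*785 = 46*(1 + (1/(12 - 50))²) - 1*785 = 46*(1 + (1/(-38))²) - 785 = 46*(1 + (-1/38)²) - 785 = 46*(1 + 1/1444) - 785 = 46*(1445/1444) - 785 = 33235/722 - 785 = -533535/722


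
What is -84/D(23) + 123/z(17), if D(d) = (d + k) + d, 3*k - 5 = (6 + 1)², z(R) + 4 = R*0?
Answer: -513/16 ≈ -32.063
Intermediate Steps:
z(R) = -4 (z(R) = -4 + R*0 = -4 + 0 = -4)
k = 18 (k = 5/3 + (6 + 1)²/3 = 5/3 + (⅓)*7² = 5/3 + (⅓)*49 = 5/3 + 49/3 = 18)
D(d) = 18 + 2*d (D(d) = (d + 18) + d = (18 + d) + d = 18 + 2*d)
-84/D(23) + 123/z(17) = -84/(18 + 2*23) + 123/(-4) = -84/(18 + 46) + 123*(-¼) = -84/64 - 123/4 = -84*1/64 - 123/4 = -21/16 - 123/4 = -513/16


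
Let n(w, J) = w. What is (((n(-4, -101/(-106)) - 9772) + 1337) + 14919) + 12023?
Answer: 18503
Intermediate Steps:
(((n(-4, -101/(-106)) - 9772) + 1337) + 14919) + 12023 = (((-4 - 9772) + 1337) + 14919) + 12023 = ((-9776 + 1337) + 14919) + 12023 = (-8439 + 14919) + 12023 = 6480 + 12023 = 18503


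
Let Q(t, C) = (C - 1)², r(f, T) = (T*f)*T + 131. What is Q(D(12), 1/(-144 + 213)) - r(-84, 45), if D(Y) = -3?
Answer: 809227033/4761 ≈ 1.6997e+5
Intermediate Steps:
r(f, T) = 131 + f*T² (r(f, T) = f*T² + 131 = 131 + f*T²)
Q(t, C) = (-1 + C)²
Q(D(12), 1/(-144 + 213)) - r(-84, 45) = (-1 + 1/(-144 + 213))² - (131 - 84*45²) = (-1 + 1/69)² - (131 - 84*2025) = (-1 + 1/69)² - (131 - 170100) = (-68/69)² - 1*(-169969) = 4624/4761 + 169969 = 809227033/4761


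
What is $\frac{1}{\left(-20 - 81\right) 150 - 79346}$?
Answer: $- \frac{1}{94496} \approx -1.0582 \cdot 10^{-5}$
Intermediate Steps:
$\frac{1}{\left(-20 - 81\right) 150 - 79346} = \frac{1}{\left(-101\right) 150 - 79346} = \frac{1}{-15150 - 79346} = \frac{1}{-94496} = - \frac{1}{94496}$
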